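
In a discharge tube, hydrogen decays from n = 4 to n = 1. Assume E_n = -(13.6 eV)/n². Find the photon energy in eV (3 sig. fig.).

12.8 eV

E_4 = −13.60/16 = −0.8500 eV and E_1 = −13.60/1 = −13.60 eV.
The photon energy is |E_4 − E_1| = 12.8 eV.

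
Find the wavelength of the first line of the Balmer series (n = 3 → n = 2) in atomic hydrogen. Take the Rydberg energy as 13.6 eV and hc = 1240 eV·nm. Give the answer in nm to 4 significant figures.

656.5 nm

The Balmer series terminates on n_f = 2; the first line has n_i = 2+1 = 3.
ΔE = 13.60 × (1/2² − 1/3²) = 1.889 eV.
λ = 1240 / 1.889 = 656.5 nm.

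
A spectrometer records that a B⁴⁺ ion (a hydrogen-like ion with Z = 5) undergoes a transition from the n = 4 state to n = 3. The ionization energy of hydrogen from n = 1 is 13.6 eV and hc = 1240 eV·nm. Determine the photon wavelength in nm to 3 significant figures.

75.0 nm

For Z = 5 the level energies scale as Z², so the effective Rydberg energy is 13.6 × 25 = 340.0 eV.
ΔE = 340.0 × (1/3² − 1/4²) = 340.0 × 0.04861 = 16.53 eV.
λ = hc/ΔE = 1240 / 16.53 = 75.0 nm.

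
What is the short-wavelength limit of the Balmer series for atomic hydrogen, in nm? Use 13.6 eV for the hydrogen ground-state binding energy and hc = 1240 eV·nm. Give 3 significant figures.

365 nm

The Balmer series has lower level n_f = 2; the series limit corresponds to n_i → ∞.
ΔE_max = 13.6 × 1 / 2² = 3.400 eV.
λ_min = 1240 / 3.400 = 365 nm.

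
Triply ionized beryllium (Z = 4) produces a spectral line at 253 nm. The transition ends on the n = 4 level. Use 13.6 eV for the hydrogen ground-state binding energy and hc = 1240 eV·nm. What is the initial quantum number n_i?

n_i = 5

The photon energy is ΔE = hc/λ = 1240 / 253 = 4.901 eV.
With Z = 4, ΔE = 217.6 × (1/n_f² − 1/n_i²), so 1/n_f² − 1/n_i² = 0.02252.
With n_f = 4: 1/n_i² = 1/16 − 0.02252 = 0.03998, so n_i ≈ 5.00.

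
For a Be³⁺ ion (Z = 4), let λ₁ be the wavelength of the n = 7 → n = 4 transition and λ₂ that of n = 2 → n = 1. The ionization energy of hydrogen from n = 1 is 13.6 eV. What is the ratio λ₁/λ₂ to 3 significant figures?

λ ∝ 1/ΔE ∝ 1/(1/n_f² − 1/n_i²), and the Z² and hc factors cancel in the ratio.
λ₁/λ₂ = (1/1² − 1/2²)/(1/4² − 1/7²) = 0.7500/0.04209 = 17.8.

17.8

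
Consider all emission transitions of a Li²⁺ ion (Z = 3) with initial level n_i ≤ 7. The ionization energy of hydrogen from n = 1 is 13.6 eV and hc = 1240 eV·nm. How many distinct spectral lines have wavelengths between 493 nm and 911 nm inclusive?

2

Enumerate all n_i → n_f pairs with 1 ≤ n_f < n_i ≤ 7 and compute λ = 1240 / [13.6·9·(1/n_f² − 1/n_i²)].
Lines falling in [493, 911] nm: 7→5 (517.1 nm), 6→5 (828.9 nm).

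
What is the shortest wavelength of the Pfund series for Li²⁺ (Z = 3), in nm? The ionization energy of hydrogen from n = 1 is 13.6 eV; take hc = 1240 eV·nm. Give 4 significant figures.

The Pfund series has lower level n_f = 5; the series limit corresponds to n_i → ∞.
ΔE_max = 13.6 × 9 / 5² = 4.896 eV.
λ_min = 1240 / 4.896 = 253.3 nm.

253.3 nm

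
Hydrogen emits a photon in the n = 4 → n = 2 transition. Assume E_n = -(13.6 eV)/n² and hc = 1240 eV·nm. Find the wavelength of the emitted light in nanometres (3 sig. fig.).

ΔE = 13.60 × (1/2² − 1/4²) = 13.60 × 0.1875 = 2.550 eV.
λ = hc/ΔE = 1240 / 2.550 = 486 nm.
This line belongs to the Balmer series.

486 nm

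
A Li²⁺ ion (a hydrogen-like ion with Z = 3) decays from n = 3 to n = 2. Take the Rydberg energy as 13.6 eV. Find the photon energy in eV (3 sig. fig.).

17.0 eV

The Bohr energies scale as Z², so for Z = 3: E_n = −122.4/n² eV.
E_3 = −122.4/9 = −13.60 eV and E_2 = −122.4/4 = −30.60 eV.
The photon energy is |E_3 − E_2| = 17.0 eV.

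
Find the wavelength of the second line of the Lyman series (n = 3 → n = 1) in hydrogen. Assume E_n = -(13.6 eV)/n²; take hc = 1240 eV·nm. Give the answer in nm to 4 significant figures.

The Lyman series terminates on n_f = 1; the second line has n_i = 1+2 = 3.
ΔE = 13.60 × (1/1² − 1/3²) = 12.09 eV.
λ = 1240 / 12.09 = 102.6 nm.

102.6 nm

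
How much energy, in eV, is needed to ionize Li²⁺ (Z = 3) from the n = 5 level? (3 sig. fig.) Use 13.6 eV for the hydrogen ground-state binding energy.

E_n = −13.6 Z²/n² = −122.4/n² eV for Z = 3.
E_5 = −122.4/25 = −4.90 eV, so ionization (to E = 0) requires 4.90 eV.

4.90 eV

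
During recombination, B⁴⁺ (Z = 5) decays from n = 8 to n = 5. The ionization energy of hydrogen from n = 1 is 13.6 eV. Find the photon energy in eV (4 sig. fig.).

The Bohr energies scale as Z², so for Z = 5: E_n = −340.0/n² eV.
E_8 = −340.0/64 = −5.313 eV and E_5 = −340.0/25 = −13.60 eV.
The photon energy is |E_8 − E_5| = 8.288 eV.

8.288 eV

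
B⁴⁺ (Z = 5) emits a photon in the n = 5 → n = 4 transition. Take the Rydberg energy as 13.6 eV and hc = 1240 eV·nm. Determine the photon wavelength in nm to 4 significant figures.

For Z = 5 the level energies scale as Z², so the effective Rydberg energy is 13.6 × 25 = 340.0 eV.
ΔE = 340.0 × (1/4² − 1/5²) = 340.0 × 0.02250 = 7.650 eV.
λ = hc/ΔE = 1240 / 7.650 = 162.1 nm.

162.1 nm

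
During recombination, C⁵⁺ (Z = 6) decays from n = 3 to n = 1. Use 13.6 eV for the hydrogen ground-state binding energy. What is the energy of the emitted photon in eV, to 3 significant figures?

435 eV

The Bohr energies scale as Z², so for Z = 6: E_n = −489.6/n² eV.
E_3 = −489.6/9 = −54.40 eV and E_1 = −489.6/1 = −489.6 eV.
The photon energy is |E_3 − E_1| = 435 eV.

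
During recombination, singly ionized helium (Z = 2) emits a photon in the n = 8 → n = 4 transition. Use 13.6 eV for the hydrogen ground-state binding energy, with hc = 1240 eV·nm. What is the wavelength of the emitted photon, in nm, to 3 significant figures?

486 nm

For Z = 2 the level energies scale as Z², so the effective Rydberg energy is 13.6 × 4 = 54.40 eV.
ΔE = 54.40 × (1/4² − 1/8²) = 54.40 × 0.04688 = 2.550 eV.
λ = hc/ΔE = 1240 / 2.550 = 486 nm.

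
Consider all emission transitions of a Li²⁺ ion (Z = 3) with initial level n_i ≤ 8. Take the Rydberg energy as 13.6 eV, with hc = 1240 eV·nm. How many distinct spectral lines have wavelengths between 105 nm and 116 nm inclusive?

2

Enumerate all n_i → n_f pairs with 1 ≤ n_f < n_i ≤ 8 and compute λ = 1240 / [13.6·9·(1/n_f² − 1/n_i²)].
Lines falling in [105, 116] nm: 8→3 (106.1 nm), 7→3 (111.7 nm).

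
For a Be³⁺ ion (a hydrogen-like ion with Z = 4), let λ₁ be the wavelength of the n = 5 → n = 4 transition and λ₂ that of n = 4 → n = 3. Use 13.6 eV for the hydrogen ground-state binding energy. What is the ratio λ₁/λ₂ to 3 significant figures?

λ ∝ 1/ΔE ∝ 1/(1/n_f² − 1/n_i²), and the Z² and hc factors cancel in the ratio.
λ₁/λ₂ = (1/3² − 1/4²)/(1/4² − 1/5²) = 0.04861/0.02250 = 2.16.

2.16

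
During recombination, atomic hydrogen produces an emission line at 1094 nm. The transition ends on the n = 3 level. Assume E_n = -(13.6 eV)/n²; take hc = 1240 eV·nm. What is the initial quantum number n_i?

n_i = 6

The photon energy is ΔE = hc/λ = 1240 / 1094 = 1.133 eV.
With Z = 1, ΔE = 13.60 × (1/n_f² − 1/n_i²), so 1/n_f² − 1/n_i² = 0.08334.
With n_f = 3: 1/n_i² = 1/9 − 0.08334 = 0.02777, so n_i ≈ 6.00.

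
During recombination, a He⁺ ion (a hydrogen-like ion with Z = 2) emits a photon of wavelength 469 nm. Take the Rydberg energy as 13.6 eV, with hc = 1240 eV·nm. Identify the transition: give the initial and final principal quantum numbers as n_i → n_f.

The photon energy is ΔE = hc/λ = 1240 / 469 = 2.644 eV.
With Z = 2, ΔE = 54.40 × (1/n_f² − 1/n_i²), so 1/n_f² − 1/n_i² = 0.04860.
Trying n_f = 3 gives 1/n_i² = 0.06251, i.e. n_i ≈ 4; this pair matches.

n_i = 4, n_f = 3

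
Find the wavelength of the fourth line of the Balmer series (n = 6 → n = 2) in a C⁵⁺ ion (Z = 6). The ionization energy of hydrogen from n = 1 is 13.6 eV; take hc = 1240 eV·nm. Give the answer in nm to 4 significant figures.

11.40 nm

The Balmer series terminates on n_f = 2; the fourth line has n_i = 2+4 = 6.
ΔE = 489.6 × (1/2² − 1/6²) = 108.8 eV.
λ = 1240 / 108.8 = 11.40 nm.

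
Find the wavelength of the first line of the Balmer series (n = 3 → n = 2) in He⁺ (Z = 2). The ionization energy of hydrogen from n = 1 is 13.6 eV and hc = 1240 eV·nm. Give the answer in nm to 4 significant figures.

The Balmer series terminates on n_f = 2; the first line has n_i = 2+1 = 3.
ΔE = 54.40 × (1/2² − 1/3²) = 7.556 eV.
λ = 1240 / 7.556 = 164.1 nm.

164.1 nm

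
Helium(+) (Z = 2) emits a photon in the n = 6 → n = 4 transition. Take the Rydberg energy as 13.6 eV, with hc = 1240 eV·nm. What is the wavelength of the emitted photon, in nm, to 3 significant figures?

656 nm

For Z = 2 the level energies scale as Z², so the effective Rydberg energy is 13.6 × 4 = 54.40 eV.
ΔE = 54.40 × (1/4² − 1/6²) = 54.40 × 0.03472 = 1.889 eV.
λ = hc/ΔE = 1240 / 1.889 = 656 nm.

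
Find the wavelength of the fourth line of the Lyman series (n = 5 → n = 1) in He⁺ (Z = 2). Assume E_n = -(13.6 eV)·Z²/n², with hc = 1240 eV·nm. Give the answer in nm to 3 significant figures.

23.7 nm

The Lyman series terminates on n_f = 1; the fourth line has n_i = 1+4 = 5.
ΔE = 54.40 × (1/1² − 1/5²) = 52.22 eV.
λ = 1240 / 52.22 = 23.7 nm.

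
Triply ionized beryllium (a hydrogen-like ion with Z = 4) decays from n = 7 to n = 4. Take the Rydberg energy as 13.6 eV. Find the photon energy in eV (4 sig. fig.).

9.159 eV

The Bohr energies scale as Z², so for Z = 4: E_n = −217.6/n² eV.
E_7 = −217.6/49 = −4.441 eV and E_4 = −217.6/16 = −13.60 eV.
The photon energy is |E_7 − E_4| = 9.159 eV.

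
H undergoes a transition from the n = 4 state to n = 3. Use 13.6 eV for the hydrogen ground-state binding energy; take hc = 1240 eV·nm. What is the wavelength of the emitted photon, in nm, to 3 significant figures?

ΔE = 13.60 × (1/3² − 1/4²) = 13.60 × 0.04861 = 0.6611 eV.
λ = hc/ΔE = 1240 / 0.6611 = 1880 nm.
This line belongs to the Paschen series.

1880 nm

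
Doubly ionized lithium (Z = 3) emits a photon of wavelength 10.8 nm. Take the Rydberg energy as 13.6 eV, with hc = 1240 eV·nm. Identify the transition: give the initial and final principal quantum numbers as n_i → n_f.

n_i = 4, n_f = 1

The photon energy is ΔE = hc/λ = 1240 / 10.8 = 114.8 eV.
With Z = 3, ΔE = 122.4 × (1/n_f² − 1/n_i²), so 1/n_f² − 1/n_i² = 0.9380.
Trying n_f = 1 gives 1/n_i² = 0.06197, i.e. n_i ≈ 4; this pair matches.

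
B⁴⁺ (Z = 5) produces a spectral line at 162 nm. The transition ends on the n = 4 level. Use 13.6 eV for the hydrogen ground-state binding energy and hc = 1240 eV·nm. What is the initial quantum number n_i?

The photon energy is ΔE = hc/λ = 1240 / 162 = 7.654 eV.
With Z = 5, ΔE = 340.0 × (1/n_f² − 1/n_i²), so 1/n_f² − 1/n_i² = 0.02251.
With n_f = 4: 1/n_i² = 1/16 − 0.02251 = 0.03999, so n_i ≈ 5.00.

n_i = 5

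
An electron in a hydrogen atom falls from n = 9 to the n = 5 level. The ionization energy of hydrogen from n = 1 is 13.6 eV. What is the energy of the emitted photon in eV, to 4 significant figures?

0.3761 eV

E_9 = −13.60/81 = −0.1679 eV and E_5 = −13.60/25 = −0.5440 eV.
The photon energy is |E_9 − E_5| = 0.3761 eV.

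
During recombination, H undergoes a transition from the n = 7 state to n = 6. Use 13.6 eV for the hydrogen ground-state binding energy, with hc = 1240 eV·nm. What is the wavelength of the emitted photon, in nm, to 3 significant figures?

12400 nm

ΔE = 13.60 × (1/6² − 1/7²) = 13.60 × 0.007370 = 0.1002 eV.
λ = hc/ΔE = 1240 / 0.1002 = 12400 nm.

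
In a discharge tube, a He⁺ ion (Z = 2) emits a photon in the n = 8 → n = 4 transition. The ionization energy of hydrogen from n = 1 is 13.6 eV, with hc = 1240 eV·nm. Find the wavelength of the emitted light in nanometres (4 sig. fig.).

For Z = 2 the level energies scale as Z², so the effective Rydberg energy is 13.6 × 4 = 54.40 eV.
ΔE = 54.40 × (1/4² − 1/8²) = 54.40 × 0.04688 = 2.550 eV.
λ = hc/ΔE = 1240 / 2.550 = 486.3 nm.

486.3 nm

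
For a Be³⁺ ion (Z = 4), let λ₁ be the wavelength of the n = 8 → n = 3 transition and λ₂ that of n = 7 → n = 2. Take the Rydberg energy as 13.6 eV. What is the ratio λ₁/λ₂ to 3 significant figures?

2.40

λ ∝ 1/ΔE ∝ 1/(1/n_f² − 1/n_i²), and the Z² and hc factors cancel in the ratio.
λ₁/λ₂ = (1/2² − 1/7²)/(1/3² − 1/8²) = 0.2296/0.09549 = 2.40.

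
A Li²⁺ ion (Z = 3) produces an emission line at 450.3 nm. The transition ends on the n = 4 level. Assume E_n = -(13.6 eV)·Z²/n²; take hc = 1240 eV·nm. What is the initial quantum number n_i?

The photon energy is ΔE = hc/λ = 1240 / 450.3 = 2.754 eV.
With Z = 3, ΔE = 122.4 × (1/n_f² − 1/n_i²), so 1/n_f² − 1/n_i² = 0.02250.
With n_f = 4: 1/n_i² = 1/16 − 0.02250 = 0.04000, so n_i ≈ 5.00.

n_i = 5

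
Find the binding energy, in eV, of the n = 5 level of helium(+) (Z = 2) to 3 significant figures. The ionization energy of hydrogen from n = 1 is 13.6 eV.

E_n = −13.6 Z²/n² = −54.40/n² eV for Z = 2.
E_5 = −54.40/25 = −2.18 eV, so ionization (to E = 0) requires 2.18 eV.

2.18 eV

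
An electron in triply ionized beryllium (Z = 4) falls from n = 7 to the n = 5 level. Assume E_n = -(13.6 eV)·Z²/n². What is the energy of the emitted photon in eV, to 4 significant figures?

4.263 eV

The Bohr energies scale as Z², so for Z = 4: E_n = −217.6/n² eV.
E_7 = −217.6/49 = −4.441 eV and E_5 = −217.6/25 = −8.704 eV.
The photon energy is |E_7 − E_5| = 4.263 eV.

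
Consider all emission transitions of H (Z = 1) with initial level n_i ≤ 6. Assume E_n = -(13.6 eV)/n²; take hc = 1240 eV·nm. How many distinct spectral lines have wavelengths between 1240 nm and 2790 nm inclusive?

3

Enumerate all n_i → n_f pairs with 1 ≤ n_f < n_i ≤ 6 and compute λ = 1240 / [13.6·1·(1/n_f² − 1/n_i²)].
Lines falling in [1240, 2790] nm: 5→3 (1282 nm), 4→3 (1876 nm), 6→4 (2626 nm).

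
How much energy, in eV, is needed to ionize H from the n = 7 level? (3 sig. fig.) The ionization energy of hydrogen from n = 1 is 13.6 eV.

E_7 = −13.60/49 = −0.278 eV, so ionization (to E = 0) requires 0.278 eV.

0.278 eV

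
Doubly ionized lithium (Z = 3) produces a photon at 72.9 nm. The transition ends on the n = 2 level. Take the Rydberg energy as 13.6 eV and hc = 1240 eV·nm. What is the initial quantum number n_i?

n_i = 3

The photon energy is ΔE = hc/λ = 1240 / 72.9 = 17.01 eV.
With Z = 3, ΔE = 122.4 × (1/n_f² − 1/n_i²), so 1/n_f² − 1/n_i² = 0.1390.
With n_f = 2: 1/n_i² = 1/4 − 0.1390 = 0.1110, so n_i ≈ 3.00.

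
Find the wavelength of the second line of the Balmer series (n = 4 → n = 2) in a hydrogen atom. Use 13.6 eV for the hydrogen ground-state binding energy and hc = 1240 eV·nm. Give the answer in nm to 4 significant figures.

The Balmer series terminates on n_f = 2; the second line has n_i = 2+2 = 4.
ΔE = 13.60 × (1/2² − 1/4²) = 2.550 eV.
λ = 1240 / 2.550 = 486.3 nm.

486.3 nm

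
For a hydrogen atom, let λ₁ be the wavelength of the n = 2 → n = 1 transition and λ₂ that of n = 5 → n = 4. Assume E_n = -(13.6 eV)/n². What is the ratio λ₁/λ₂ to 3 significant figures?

λ ∝ 1/ΔE ∝ 1/(1/n_f² − 1/n_i²), and the Z² and hc factors cancel in the ratio.
λ₁/λ₂ = (1/4² − 1/5²)/(1/1² − 1/2²) = 0.02250/0.7500 = 0.0300.

0.0300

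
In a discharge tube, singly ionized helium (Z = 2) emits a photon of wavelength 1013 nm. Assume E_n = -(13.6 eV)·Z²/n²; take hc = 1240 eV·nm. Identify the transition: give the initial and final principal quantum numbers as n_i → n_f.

n_i = 5, n_f = 4

The photon energy is ΔE = hc/λ = 1240 / 1013 = 1.224 eV.
With Z = 2, ΔE = 54.40 × (1/n_f² − 1/n_i²), so 1/n_f² − 1/n_i² = 0.02250.
Trying n_f = 4 gives 1/n_i² = 0.04000, i.e. n_i ≈ 5; this pair matches.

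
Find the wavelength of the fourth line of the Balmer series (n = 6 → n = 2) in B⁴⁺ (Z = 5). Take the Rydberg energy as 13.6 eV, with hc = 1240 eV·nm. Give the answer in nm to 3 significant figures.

The Balmer series terminates on n_f = 2; the fourth line has n_i = 2+4 = 6.
ΔE = 340.0 × (1/2² − 1/6²) = 75.56 eV.
λ = 1240 / 75.56 = 16.4 nm.

16.4 nm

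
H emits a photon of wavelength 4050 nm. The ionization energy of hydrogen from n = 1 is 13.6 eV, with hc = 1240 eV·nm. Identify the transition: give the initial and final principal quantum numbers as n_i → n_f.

The photon energy is ΔE = hc/λ = 1240 / 4050 = 0.3062 eV.
With Z = 1, ΔE = 13.60 × (1/n_f² − 1/n_i²), so 1/n_f² − 1/n_i² = 0.02251.
Trying n_f = 4 gives 1/n_i² = 0.03999, i.e. n_i ≈ 5; this pair matches.

n_i = 5, n_f = 4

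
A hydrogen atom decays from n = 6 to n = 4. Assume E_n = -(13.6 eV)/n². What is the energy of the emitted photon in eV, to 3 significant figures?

0.472 eV

E_6 = −13.60/36 = −0.3778 eV and E_4 = −13.60/16 = −0.8500 eV.
The photon energy is |E_6 − E_4| = 0.472 eV.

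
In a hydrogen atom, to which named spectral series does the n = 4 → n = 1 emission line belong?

The series is set by the lower level: n_f = 1 is the Lyman series.

Lyman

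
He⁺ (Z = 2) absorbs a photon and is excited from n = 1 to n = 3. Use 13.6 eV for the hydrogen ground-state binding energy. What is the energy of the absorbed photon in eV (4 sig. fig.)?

48.36 eV

The Bohr energies scale as Z², so for Z = 2: E_n = −54.40/n² eV.
E_3 = −54.40/9 = −6.044 eV and E_1 = −54.40/1 = −54.40 eV.
The photon energy is |E_3 − E_1| = 48.36 eV.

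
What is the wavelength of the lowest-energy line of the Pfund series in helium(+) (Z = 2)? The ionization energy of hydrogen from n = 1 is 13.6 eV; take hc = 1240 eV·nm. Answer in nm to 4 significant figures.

The Pfund series terminates on n_f = 5; the first line has n_i = 5+1 = 6.
ΔE = 54.40 × (1/5² − 1/6²) = 0.6649 eV.
λ = 1240 / 0.6649 = 1865 nm.

1865 nm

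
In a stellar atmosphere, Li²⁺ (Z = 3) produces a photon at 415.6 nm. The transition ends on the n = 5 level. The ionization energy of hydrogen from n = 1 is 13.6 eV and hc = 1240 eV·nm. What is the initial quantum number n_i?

The photon energy is ΔE = hc/λ = 1240 / 415.6 = 2.984 eV.
With Z = 3, ΔE = 122.4 × (1/n_f² − 1/n_i²), so 1/n_f² − 1/n_i² = 0.02438.
With n_f = 5: 1/n_i² = 1/25 − 0.02438 = 0.01562, so n_i ≈ 8.00.

n_i = 8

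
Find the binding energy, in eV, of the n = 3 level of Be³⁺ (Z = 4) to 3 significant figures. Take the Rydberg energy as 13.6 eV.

E_n = −13.6 Z²/n² = −217.6/n² eV for Z = 4.
E_3 = −217.6/9 = −24.2 eV, so ionization (to E = 0) requires 24.2 eV.

24.2 eV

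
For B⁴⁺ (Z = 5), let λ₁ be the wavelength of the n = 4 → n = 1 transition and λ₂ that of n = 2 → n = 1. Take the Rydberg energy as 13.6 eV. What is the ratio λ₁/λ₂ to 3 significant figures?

0.800

λ ∝ 1/ΔE ∝ 1/(1/n_f² − 1/n_i²), and the Z² and hc factors cancel in the ratio.
λ₁/λ₂ = (1/1² − 1/2²)/(1/1² − 1/4²) = 0.7500/0.9375 = 0.800.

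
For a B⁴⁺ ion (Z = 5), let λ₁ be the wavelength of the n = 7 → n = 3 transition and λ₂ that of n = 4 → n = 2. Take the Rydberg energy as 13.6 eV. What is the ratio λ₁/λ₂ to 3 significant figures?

λ ∝ 1/ΔE ∝ 1/(1/n_f² − 1/n_i²), and the Z² and hc factors cancel in the ratio.
λ₁/λ₂ = (1/2² − 1/4²)/(1/3² − 1/7²) = 0.1875/0.09070 = 2.07.

2.07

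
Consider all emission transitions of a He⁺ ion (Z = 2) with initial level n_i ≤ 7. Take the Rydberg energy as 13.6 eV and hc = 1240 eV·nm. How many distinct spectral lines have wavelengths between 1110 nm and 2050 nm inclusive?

Enumerate all n_i → n_f pairs with 1 ≤ n_f < n_i ≤ 7 and compute λ = 1240 / [13.6·4·(1/n_f² − 1/n_i²)].
Lines falling in [1110, 2050] nm: 7→5 (1163 nm), 6→5 (1865 nm).

2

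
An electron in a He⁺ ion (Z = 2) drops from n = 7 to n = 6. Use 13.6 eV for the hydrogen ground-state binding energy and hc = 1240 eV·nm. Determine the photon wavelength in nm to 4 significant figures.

For Z = 2 the level energies scale as Z², so the effective Rydberg energy is 13.6 × 4 = 54.40 eV.
ΔE = 54.40 × (1/6² − 1/7²) = 54.40 × 0.007370 = 0.4009 eV.
λ = hc/ΔE = 1240 / 0.4009 = 3093 nm.

3093 nm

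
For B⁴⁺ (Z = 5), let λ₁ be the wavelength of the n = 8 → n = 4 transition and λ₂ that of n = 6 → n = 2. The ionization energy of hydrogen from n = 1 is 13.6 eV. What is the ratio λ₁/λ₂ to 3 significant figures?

4.74

λ ∝ 1/ΔE ∝ 1/(1/n_f² − 1/n_i²), and the Z² and hc factors cancel in the ratio.
λ₁/λ₂ = (1/2² − 1/6²)/(1/4² − 1/8²) = 0.2222/0.04688 = 4.74.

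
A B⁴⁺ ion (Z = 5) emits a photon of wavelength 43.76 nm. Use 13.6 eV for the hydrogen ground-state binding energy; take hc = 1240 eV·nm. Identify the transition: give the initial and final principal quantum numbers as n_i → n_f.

n_i = 6, n_f = 3

The photon energy is ΔE = hc/λ = 1240 / 43.76 = 28.34 eV.
With Z = 5, ΔE = 340.0 × (1/n_f² − 1/n_i²), so 1/n_f² − 1/n_i² = 0.08334.
Trying n_f = 3 gives 1/n_i² = 0.02777, i.e. n_i ≈ 6; this pair matches.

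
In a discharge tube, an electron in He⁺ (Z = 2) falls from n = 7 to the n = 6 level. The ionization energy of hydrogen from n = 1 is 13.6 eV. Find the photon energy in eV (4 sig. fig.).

The Bohr energies scale as Z², so for Z = 2: E_n = −54.40/n² eV.
E_7 = −54.40/49 = −1.110 eV and E_6 = −54.40/36 = −1.511 eV.
The photon energy is |E_7 − E_6| = 0.4009 eV.

0.4009 eV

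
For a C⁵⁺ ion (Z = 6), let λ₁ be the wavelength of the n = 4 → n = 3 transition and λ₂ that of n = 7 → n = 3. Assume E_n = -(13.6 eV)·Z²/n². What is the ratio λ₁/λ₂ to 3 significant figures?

1.87

λ ∝ 1/ΔE ∝ 1/(1/n_f² − 1/n_i²), and the Z² and hc factors cancel in the ratio.
λ₁/λ₂ = (1/3² − 1/7²)/(1/3² − 1/4²) = 0.09070/0.04861 = 1.87.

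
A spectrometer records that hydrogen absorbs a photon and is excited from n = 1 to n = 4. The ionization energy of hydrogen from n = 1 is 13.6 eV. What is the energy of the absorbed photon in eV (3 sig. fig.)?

E_4 = −13.60/16 = −0.8500 eV and E_1 = −13.60/1 = −13.60 eV.
The photon energy is |E_4 − E_1| = 12.8 eV.

12.8 eV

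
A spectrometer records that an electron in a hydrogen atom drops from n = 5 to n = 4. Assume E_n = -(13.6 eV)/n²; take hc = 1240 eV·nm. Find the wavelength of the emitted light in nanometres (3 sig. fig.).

ΔE = 13.60 × (1/4² − 1/5²) = 13.60 × 0.02250 = 0.3060 eV.
λ = hc/ΔE = 1240 / 0.3060 = 4050 nm.
This line belongs to the Brackett series.

4050 nm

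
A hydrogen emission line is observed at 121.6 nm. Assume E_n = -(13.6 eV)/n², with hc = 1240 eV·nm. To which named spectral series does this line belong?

ΔE = 1240/121.6 = 10.20 eV.
This matches 13.6 × (1/1² − 1/2²), so n_f = 1: the Lyman series.

Lyman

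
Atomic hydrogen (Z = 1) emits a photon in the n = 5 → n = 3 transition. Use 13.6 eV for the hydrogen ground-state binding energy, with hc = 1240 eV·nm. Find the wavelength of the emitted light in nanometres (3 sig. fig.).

ΔE = 13.60 × (1/3² − 1/5²) = 13.60 × 0.07111 = 0.9671 eV.
λ = hc/ΔE = 1240 / 0.9671 = 1280 nm.

1280 nm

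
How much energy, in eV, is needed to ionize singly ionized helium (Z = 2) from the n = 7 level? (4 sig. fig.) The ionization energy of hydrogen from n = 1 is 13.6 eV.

1.110 eV

E_n = −13.6 Z²/n² = −54.40/n² eV for Z = 2.
E_7 = −54.40/49 = −1.110 eV, so ionization (to E = 0) requires 1.110 eV.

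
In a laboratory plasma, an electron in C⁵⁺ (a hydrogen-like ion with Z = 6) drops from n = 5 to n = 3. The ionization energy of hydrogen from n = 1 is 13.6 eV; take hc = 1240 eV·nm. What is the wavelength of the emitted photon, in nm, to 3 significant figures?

35.6 nm

For Z = 6 the level energies scale as Z², so the effective Rydberg energy is 13.6 × 36 = 489.6 eV.
ΔE = 489.6 × (1/3² − 1/5²) = 489.6 × 0.07111 = 34.82 eV.
λ = hc/ΔE = 1240 / 34.82 = 35.6 nm.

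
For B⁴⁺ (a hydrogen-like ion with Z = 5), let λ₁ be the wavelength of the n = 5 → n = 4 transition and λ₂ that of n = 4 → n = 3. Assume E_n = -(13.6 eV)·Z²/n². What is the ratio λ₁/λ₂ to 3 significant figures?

2.16

λ ∝ 1/ΔE ∝ 1/(1/n_f² − 1/n_i²), and the Z² and hc factors cancel in the ratio.
λ₁/λ₂ = (1/3² − 1/4²)/(1/4² − 1/5²) = 0.04861/0.02250 = 2.16.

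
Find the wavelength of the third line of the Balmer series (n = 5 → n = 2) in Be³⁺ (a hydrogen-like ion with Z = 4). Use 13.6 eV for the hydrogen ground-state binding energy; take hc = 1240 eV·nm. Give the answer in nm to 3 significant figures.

27.1 nm

The Balmer series terminates on n_f = 2; the third line has n_i = 2+3 = 5.
ΔE = 217.6 × (1/2² − 1/5²) = 45.70 eV.
λ = 1240 / 45.70 = 27.1 nm.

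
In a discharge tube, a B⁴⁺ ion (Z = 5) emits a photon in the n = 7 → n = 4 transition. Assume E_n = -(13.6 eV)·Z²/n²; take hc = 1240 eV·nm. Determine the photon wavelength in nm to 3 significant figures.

86.6 nm

For Z = 5 the level energies scale as Z², so the effective Rydberg energy is 13.6 × 25 = 340.0 eV.
ΔE = 340.0 × (1/4² − 1/7²) = 340.0 × 0.04209 = 14.31 eV.
λ = hc/ΔE = 1240 / 14.31 = 86.6 nm.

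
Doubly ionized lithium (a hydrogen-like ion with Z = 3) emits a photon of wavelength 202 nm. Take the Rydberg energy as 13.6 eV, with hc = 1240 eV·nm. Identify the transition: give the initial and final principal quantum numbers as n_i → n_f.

The photon energy is ΔE = hc/λ = 1240 / 202 = 6.139 eV.
With Z = 3, ΔE = 122.4 × (1/n_f² − 1/n_i²), so 1/n_f² − 1/n_i² = 0.05015.
Trying n_f = 4 gives 1/n_i² = 0.01235, i.e. n_i ≈ 9; this pair matches.

n_i = 9, n_f = 4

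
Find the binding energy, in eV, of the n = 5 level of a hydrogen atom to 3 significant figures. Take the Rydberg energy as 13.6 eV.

0.544 eV

E_5 = −13.60/25 = −0.544 eV, so ionization (to E = 0) requires 0.544 eV.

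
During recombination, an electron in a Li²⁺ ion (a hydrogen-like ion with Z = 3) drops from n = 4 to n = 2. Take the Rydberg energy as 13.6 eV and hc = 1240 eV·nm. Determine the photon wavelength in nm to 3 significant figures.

For Z = 3 the level energies scale as Z², so the effective Rydberg energy is 13.6 × 9 = 122.4 eV.
ΔE = 122.4 × (1/2² − 1/4²) = 122.4 × 0.1875 = 22.95 eV.
λ = hc/ΔE = 1240 / 22.95 = 54.0 nm.

54.0 nm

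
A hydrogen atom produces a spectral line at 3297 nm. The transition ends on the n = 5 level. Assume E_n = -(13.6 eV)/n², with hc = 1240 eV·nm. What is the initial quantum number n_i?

n_i = 9

The photon energy is ΔE = hc/λ = 1240 / 3297 = 0.3761 eV.
With Z = 1, ΔE = 13.60 × (1/n_f² − 1/n_i²), so 1/n_f² − 1/n_i² = 0.02765.
With n_f = 5: 1/n_i² = 1/25 − 0.02765 = 0.01235, so n_i ≈ 9.00.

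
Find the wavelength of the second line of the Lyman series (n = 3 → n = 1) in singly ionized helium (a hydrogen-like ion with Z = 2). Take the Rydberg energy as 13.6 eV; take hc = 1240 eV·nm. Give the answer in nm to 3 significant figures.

25.6 nm

The Lyman series terminates on n_f = 1; the second line has n_i = 1+2 = 3.
ΔE = 54.40 × (1/1² − 1/3²) = 48.36 eV.
λ = 1240 / 48.36 = 25.6 nm.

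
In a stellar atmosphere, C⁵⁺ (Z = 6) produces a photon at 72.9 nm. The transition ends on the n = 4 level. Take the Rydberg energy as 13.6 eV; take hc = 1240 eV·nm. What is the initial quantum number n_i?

n_i = 6

The photon energy is ΔE = hc/λ = 1240 / 72.9 = 17.01 eV.
With Z = 6, ΔE = 489.6 × (1/n_f² − 1/n_i²), so 1/n_f² − 1/n_i² = 0.03474.
With n_f = 4: 1/n_i² = 1/16 − 0.03474 = 0.02776, so n_i ≈ 6.00.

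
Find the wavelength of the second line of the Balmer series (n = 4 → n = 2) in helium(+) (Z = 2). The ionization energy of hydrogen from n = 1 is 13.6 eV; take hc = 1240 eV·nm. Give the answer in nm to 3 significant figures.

The Balmer series terminates on n_f = 2; the second line has n_i = 2+2 = 4.
ΔE = 54.40 × (1/2² − 1/4²) = 10.20 eV.
λ = 1240 / 10.20 = 122 nm.

122 nm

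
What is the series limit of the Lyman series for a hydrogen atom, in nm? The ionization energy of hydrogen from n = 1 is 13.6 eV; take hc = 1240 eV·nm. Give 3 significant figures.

The Lyman series has lower level n_f = 1; the series limit corresponds to n_i → ∞.
ΔE_max = 13.6 × 1 / 1² = 13.60 eV.
λ_min = 1240 / 13.60 = 91.2 nm.

91.2 nm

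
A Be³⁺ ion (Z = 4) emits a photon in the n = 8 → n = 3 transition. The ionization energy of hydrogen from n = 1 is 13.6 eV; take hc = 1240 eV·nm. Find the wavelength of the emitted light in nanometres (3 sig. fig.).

For Z = 4 the level energies scale as Z², so the effective Rydberg energy is 13.6 × 16 = 217.6 eV.
ΔE = 217.6 × (1/3² − 1/8²) = 217.6 × 0.09549 = 20.78 eV.
λ = hc/ΔE = 1240 / 20.78 = 59.7 nm.

59.7 nm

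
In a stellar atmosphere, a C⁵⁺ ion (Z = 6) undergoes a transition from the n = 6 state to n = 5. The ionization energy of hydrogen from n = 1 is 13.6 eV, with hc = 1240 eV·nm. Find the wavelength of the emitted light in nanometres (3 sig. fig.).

207 nm

For Z = 6 the level energies scale as Z², so the effective Rydberg energy is 13.6 × 36 = 489.6 eV.
ΔE = 489.6 × (1/5² − 1/6²) = 489.6 × 0.01222 = 5.984 eV.
λ = hc/ΔE = 1240 / 5.984 = 207 nm.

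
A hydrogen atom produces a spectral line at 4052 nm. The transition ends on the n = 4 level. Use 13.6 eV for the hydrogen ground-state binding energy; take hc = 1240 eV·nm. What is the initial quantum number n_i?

n_i = 5

The photon energy is ΔE = hc/λ = 1240 / 4052 = 0.3060 eV.
With Z = 1, ΔE = 13.60 × (1/n_f² − 1/n_i²), so 1/n_f² − 1/n_i² = 0.02250.
With n_f = 4: 1/n_i² = 1/16 − 0.02250 = 0.04000, so n_i ≈ 5.00.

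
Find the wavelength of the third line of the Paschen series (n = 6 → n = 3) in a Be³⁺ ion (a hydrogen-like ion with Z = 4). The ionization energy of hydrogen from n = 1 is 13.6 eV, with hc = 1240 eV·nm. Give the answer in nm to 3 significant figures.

68.4 nm

The Paschen series terminates on n_f = 3; the third line has n_i = 3+3 = 6.
ΔE = 217.6 × (1/3² − 1/6²) = 18.13 eV.
λ = 1240 / 18.13 = 68.4 nm.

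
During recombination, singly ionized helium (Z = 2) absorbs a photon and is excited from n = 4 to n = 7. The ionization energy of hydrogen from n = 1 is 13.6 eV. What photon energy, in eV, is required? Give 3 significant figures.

The Bohr energies scale as Z², so for Z = 2: E_n = −54.40/n² eV.
E_7 = −54.40/49 = −1.110 eV and E_4 = −54.40/16 = −3.400 eV.
The photon energy is |E_7 − E_4| = 2.29 eV.

2.29 eV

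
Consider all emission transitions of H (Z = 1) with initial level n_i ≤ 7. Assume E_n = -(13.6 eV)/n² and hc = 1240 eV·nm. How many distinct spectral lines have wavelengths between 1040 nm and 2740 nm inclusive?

Enumerate all n_i → n_f pairs with 1 ≤ n_f < n_i ≤ 7 and compute λ = 1240 / [13.6·1·(1/n_f² − 1/n_i²)].
Lines falling in [1040, 2740] nm: 6→3 (1094 nm), 5→3 (1282 nm), 4→3 (1876 nm), 7→4 (2166 nm), 6→4 (2626 nm).

5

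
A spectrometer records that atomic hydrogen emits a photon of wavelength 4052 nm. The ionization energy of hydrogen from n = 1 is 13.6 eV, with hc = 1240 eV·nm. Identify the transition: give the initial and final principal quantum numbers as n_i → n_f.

The photon energy is ΔE = hc/λ = 1240 / 4052 = 0.3060 eV.
With Z = 1, ΔE = 13.60 × (1/n_f² − 1/n_i²), so 1/n_f² − 1/n_i² = 0.02250.
Trying n_f = 4 gives 1/n_i² = 0.04000, i.e. n_i ≈ 5; this pair matches.

n_i = 5, n_f = 4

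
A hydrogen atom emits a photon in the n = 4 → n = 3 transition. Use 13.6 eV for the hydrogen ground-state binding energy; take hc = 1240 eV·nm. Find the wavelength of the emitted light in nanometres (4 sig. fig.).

1876 nm

ΔE = 13.60 × (1/3² − 1/4²) = 13.60 × 0.04861 = 0.6611 eV.
λ = hc/ΔE = 1240 / 0.6611 = 1876 nm.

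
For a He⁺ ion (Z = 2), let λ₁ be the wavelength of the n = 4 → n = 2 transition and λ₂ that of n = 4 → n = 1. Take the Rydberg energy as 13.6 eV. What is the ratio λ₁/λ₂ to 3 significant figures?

λ ∝ 1/ΔE ∝ 1/(1/n_f² − 1/n_i²), and the Z² and hc factors cancel in the ratio.
λ₁/λ₂ = (1/1² − 1/4²)/(1/2² − 1/4²) = 0.9375/0.1875 = 5.00.

5.00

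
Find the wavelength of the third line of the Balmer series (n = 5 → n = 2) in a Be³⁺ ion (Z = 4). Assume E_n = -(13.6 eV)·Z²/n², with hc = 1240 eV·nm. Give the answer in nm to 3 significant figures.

27.1 nm

The Balmer series terminates on n_f = 2; the third line has n_i = 2+3 = 5.
ΔE = 217.6 × (1/2² − 1/5²) = 45.70 eV.
λ = 1240 / 45.70 = 27.1 nm.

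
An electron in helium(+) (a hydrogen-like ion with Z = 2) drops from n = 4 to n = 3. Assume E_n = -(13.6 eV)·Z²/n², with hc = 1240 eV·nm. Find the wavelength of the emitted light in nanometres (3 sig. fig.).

For Z = 2 the level energies scale as Z², so the effective Rydberg energy is 13.6 × 4 = 54.40 eV.
ΔE = 54.40 × (1/3² − 1/4²) = 54.40 × 0.04861 = 2.644 eV.
λ = hc/ΔE = 1240 / 2.644 = 469 nm.

469 nm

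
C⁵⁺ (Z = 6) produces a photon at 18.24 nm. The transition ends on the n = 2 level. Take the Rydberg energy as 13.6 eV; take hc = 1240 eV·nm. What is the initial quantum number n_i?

n_i = 3

The photon energy is ΔE = hc/λ = 1240 / 18.24 = 67.98 eV.
With Z = 6, ΔE = 489.6 × (1/n_f² − 1/n_i²), so 1/n_f² − 1/n_i² = 0.1389.
With n_f = 2: 1/n_i² = 1/4 − 0.1389 = 0.1111, so n_i ≈ 3.00.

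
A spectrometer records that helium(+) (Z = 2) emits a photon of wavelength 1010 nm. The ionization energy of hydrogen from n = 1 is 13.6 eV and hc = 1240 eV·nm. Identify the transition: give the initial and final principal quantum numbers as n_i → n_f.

n_i = 5, n_f = 4

The photon energy is ΔE = hc/λ = 1240 / 1010 = 1.228 eV.
With Z = 2, ΔE = 54.40 × (1/n_f² − 1/n_i²), so 1/n_f² − 1/n_i² = 0.02257.
Trying n_f = 4 gives 1/n_i² = 0.03993, i.e. n_i ≈ 5; this pair matches.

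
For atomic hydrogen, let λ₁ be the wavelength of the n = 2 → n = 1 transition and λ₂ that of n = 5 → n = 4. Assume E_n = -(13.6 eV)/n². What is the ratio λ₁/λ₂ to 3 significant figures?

0.0300

λ ∝ 1/ΔE ∝ 1/(1/n_f² − 1/n_i²), and the Z² and hc factors cancel in the ratio.
λ₁/λ₂ = (1/4² − 1/5²)/(1/1² − 1/2²) = 0.02250/0.7500 = 0.0300.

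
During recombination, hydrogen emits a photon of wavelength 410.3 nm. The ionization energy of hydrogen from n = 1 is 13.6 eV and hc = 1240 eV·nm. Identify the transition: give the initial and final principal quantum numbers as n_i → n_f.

The photon energy is ΔE = hc/λ = 1240 / 410.3 = 3.022 eV.
With Z = 1, ΔE = 13.60 × (1/n_f² − 1/n_i²), so 1/n_f² − 1/n_i² = 0.2222.
Trying n_f = 2 gives 1/n_i² = 0.02778, i.e. n_i ≈ 6; this pair matches.

n_i = 6, n_f = 2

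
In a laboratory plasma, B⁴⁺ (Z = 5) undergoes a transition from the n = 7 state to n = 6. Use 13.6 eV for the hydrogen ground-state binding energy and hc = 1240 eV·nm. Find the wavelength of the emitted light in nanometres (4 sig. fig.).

For Z = 5 the level energies scale as Z², so the effective Rydberg energy is 13.6 × 25 = 340.0 eV.
ΔE = 340.0 × (1/6² − 1/7²) = 340.0 × 0.007370 = 2.506 eV.
λ = hc/ΔE = 1240 / 2.506 = 494.9 nm.

494.9 nm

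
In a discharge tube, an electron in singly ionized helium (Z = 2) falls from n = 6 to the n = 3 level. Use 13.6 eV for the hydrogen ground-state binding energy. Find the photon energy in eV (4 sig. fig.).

The Bohr energies scale as Z², so for Z = 2: E_n = −54.40/n² eV.
E_6 = −54.40/36 = −1.511 eV and E_3 = −54.40/9 = −6.044 eV.
The photon energy is |E_6 − E_3| = 4.533 eV.

4.533 eV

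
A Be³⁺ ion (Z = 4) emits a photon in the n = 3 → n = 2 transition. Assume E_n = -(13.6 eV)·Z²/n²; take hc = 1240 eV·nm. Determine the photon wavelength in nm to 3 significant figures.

For Z = 4 the level energies scale as Z², so the effective Rydberg energy is 13.6 × 16 = 217.6 eV.
ΔE = 217.6 × (1/2² − 1/3²) = 217.6 × 0.1389 = 30.22 eV.
λ = hc/ΔE = 1240 / 30.22 = 41.0 nm.

41.0 nm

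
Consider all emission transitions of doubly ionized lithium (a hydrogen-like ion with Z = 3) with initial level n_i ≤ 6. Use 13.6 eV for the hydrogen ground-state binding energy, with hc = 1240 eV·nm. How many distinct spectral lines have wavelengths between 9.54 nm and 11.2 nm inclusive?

3

Enumerate all n_i → n_f pairs with 1 ≤ n_f < n_i ≤ 6 and compute λ = 1240 / [13.6·9·(1/n_f² − 1/n_i²)].
Lines falling in [9.54, 11.2] nm: 6→1 (10.42 nm), 5→1 (10.55 nm), 4→1 (10.81 nm).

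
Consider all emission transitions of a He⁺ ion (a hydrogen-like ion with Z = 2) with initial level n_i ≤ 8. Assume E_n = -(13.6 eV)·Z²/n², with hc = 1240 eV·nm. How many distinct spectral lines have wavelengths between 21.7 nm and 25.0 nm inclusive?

5

Enumerate all n_i → n_f pairs with 1 ≤ n_f < n_i ≤ 8 and compute λ = 1240 / [13.6·4·(1/n_f² − 1/n_i²)].
Lines falling in [21.7, 25.0] nm: 8→1 (23.16 nm), 7→1 (23.27 nm), 6→1 (23.45 nm), 5→1 (23.74 nm), 4→1 (24.31 nm).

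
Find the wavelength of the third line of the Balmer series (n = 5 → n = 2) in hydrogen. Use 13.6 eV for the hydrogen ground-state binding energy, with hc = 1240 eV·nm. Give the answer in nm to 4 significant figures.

The Balmer series terminates on n_f = 2; the third line has n_i = 2+3 = 5.
ΔE = 13.60 × (1/2² − 1/5²) = 2.856 eV.
λ = 1240 / 2.856 = 434.2 nm.

434.2 nm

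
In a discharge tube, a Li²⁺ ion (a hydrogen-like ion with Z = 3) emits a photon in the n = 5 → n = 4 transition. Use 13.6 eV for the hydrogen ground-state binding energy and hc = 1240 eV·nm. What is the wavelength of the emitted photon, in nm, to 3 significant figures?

For Z = 3 the level energies scale as Z², so the effective Rydberg energy is 13.6 × 9 = 122.4 eV.
ΔE = 122.4 × (1/4² − 1/5²) = 122.4 × 0.02250 = 2.754 eV.
λ = hc/ΔE = 1240 / 2.754 = 450 nm.

450 nm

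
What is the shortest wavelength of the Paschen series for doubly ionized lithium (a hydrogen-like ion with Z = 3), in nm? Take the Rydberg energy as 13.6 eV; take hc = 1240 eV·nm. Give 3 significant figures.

91.2 nm

The Paschen series has lower level n_f = 3; the series limit corresponds to n_i → ∞.
ΔE_max = 13.6 × 9 / 3² = 13.60 eV.
λ_min = 1240 / 13.60 = 91.2 nm.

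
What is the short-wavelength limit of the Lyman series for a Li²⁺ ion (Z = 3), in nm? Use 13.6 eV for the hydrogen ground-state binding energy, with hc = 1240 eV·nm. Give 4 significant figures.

The Lyman series has lower level n_f = 1; the series limit corresponds to n_i → ∞.
ΔE_max = 13.6 × 9 / 1² = 122.4 eV.
λ_min = 1240 / 122.4 = 10.13 nm.

10.13 nm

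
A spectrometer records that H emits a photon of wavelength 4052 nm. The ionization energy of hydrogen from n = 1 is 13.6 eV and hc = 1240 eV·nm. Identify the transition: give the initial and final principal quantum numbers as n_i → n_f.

n_i = 5, n_f = 4

The photon energy is ΔE = hc/λ = 1240 / 4052 = 0.3060 eV.
With Z = 1, ΔE = 13.60 × (1/n_f² − 1/n_i²), so 1/n_f² − 1/n_i² = 0.02250.
Trying n_f = 4 gives 1/n_i² = 0.04000, i.e. n_i ≈ 5; this pair matches.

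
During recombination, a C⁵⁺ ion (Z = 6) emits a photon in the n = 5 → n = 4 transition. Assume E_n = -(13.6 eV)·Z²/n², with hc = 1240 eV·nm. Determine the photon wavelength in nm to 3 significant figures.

For Z = 6 the level energies scale as Z², so the effective Rydberg energy is 13.6 × 36 = 489.6 eV.
ΔE = 489.6 × (1/4² − 1/5²) = 489.6 × 0.02250 = 11.02 eV.
λ = hc/ΔE = 1240 / 11.02 = 113 nm.

113 nm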